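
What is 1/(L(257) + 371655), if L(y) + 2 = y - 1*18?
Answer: 1/371892 ≈ 2.6890e-6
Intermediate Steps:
L(y) = -20 + y (L(y) = -2 + (y - 1*18) = -2 + (y - 18) = -2 + (-18 + y) = -20 + y)
1/(L(257) + 371655) = 1/((-20 + 257) + 371655) = 1/(237 + 371655) = 1/371892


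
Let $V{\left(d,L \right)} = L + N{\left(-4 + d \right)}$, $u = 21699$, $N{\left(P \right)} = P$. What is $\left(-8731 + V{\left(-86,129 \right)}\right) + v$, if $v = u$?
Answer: $13007$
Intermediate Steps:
$V{\left(d,L \right)} = -4 + L + d$ ($V{\left(d,L \right)} = L + \left(-4 + d\right) = -4 + L + d$)
$v = 21699$
$\left(-8731 + V{\left(-86,129 \right)}\right) + v = \left(-8731 - -39\right) + 21699 = \left(-8731 + 39\right) + 21699 = -8692 + 21699 = 13007$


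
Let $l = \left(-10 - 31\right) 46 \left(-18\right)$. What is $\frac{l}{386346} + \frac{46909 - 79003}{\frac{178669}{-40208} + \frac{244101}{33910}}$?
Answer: $- \frac{1408821619946366838}{120931037757119} \approx -11650.0$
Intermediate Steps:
$l = 33948$ ($l = \left(-10 - 31\right) 46 \left(-18\right) = \left(-41\right) 46 \left(-18\right) = \left(-1886\right) \left(-18\right) = 33948$)
$\frac{l}{386346} + \frac{46909 - 79003}{\frac{178669}{-40208} + \frac{244101}{33910}} = \frac{33948}{386346} + \frac{46909 - 79003}{\frac{178669}{-40208} + \frac{244101}{33910}} = 33948 \cdot \frac{1}{386346} - \frac{32094}{178669 \left(- \frac{1}{40208}\right) + 244101 \cdot \frac{1}{33910}} = \frac{5658}{64391} - \frac{32094}{- \frac{178669}{40208} + \frac{244101}{33910}} = \frac{5658}{64391} - \frac{32094}{\frac{1878073609}{681726640}} = \frac{5658}{64391} - \frac{21879334784160}{1878073609} = - \frac{1408821619946366838}{120931037757119}$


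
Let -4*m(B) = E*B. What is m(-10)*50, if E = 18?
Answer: 2250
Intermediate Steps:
m(B) = -9*B/2
m(-10)*50 = -9/2*(-10)*50 = 45*50 = 2250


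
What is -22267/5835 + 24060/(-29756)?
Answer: -200741738/43406565 ≈ -4.6247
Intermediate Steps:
-22267/5835 + 24060/(-29756) = -22267*1/5835 + 24060*(-1/29756) = -22267/5835 - 6015/7439 = -200741738/43406565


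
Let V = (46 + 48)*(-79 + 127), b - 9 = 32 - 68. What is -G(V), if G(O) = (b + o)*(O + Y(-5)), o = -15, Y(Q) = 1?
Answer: 189546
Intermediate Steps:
b = -27 (b = 9 + (32 - 68) = 9 - 36 = -27)
V = 4512 (V = 94*48 = 4512)
G(O) = -42 - 42*O (G(O) = (-27 - 15)*(O + 1) = -42*(1 + O) = -42 - 42*O)
-G(V) = -(-42 - 42*4512) = -(-42 - 189504) = -1*(-189546) = 189546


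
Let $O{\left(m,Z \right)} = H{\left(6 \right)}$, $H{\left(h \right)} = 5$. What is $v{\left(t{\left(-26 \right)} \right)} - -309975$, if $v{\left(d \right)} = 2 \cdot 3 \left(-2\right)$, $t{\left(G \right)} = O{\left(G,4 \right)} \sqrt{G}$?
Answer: $309963$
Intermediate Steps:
$O{\left(m,Z \right)} = 5$
$t{\left(G \right)} = 5 \sqrt{G}$
$v{\left(d \right)} = -12$ ($v{\left(d \right)} = 6 \left(-2\right) = -12$)
$v{\left(t{\left(-26 \right)} \right)} - -309975 = -12 - -309975 = -12 + 309975 = 309963$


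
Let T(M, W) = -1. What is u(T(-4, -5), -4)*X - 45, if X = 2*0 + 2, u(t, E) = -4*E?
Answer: -13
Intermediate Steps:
X = 2 (X = 0 + 2 = 2)
u(T(-4, -5), -4)*X - 45 = -4*(-4)*2 - 45 = 16*2 - 45 = 32 - 45 = -13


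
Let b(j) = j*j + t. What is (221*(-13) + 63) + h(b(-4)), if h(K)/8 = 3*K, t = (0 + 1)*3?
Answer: -2354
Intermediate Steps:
t = 3 (t = 1*3 = 3)
b(j) = 3 + j**2 (b(j) = j*j + 3 = j**2 + 3 = 3 + j**2)
h(K) = 24*K (h(K) = 8*(3*K) = 24*K)
(221*(-13) + 63) + h(b(-4)) = (221*(-13) + 63) + 24*(3 + (-4)**2) = (-2873 + 63) + 24*(3 + 16) = -2810 + 24*19 = -2810 + 456 = -2354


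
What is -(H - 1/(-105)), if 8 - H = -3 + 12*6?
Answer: 6404/105 ≈ 60.990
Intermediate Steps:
H = -61 (H = 8 - (-3 + 12*6) = 8 - (-3 + 72) = 8 - 1*69 = 8 - 69 = -61)
-(H - 1/(-105)) = -(-61 - 1/(-105)) = -(-61 - 1*(-1/105)) = -(-61 + 1/105) = -1*(-6404/105) = 6404/105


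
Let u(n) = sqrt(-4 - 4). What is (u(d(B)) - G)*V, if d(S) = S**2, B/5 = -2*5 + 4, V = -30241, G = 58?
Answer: 1753978 - 60482*I*sqrt(2) ≈ 1.754e+6 - 85535.0*I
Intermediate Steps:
B = -30 (B = 5*(-2*5 + 4) = 5*(-10 + 4) = 5*(-6) = -30)
u(n) = 2*I*sqrt(2) (u(n) = sqrt(-8) = 2*I*sqrt(2))
(u(d(B)) - G)*V = (2*I*sqrt(2) - 1*58)*(-30241) = (2*I*sqrt(2) - 58)*(-30241) = (-58 + 2*I*sqrt(2))*(-30241) = 1753978 - 60482*I*sqrt(2)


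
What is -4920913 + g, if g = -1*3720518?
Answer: -8641431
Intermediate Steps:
g = -3720518
-4920913 + g = -4920913 - 3720518 = -8641431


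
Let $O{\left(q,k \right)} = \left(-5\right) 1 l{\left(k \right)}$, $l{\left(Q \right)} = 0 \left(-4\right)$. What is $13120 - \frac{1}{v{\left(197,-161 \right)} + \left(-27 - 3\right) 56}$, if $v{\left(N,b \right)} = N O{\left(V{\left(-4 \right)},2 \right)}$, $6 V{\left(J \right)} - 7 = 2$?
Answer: $\frac{22041601}{1680} \approx 13120.0$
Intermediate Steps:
$l{\left(Q \right)} = 0$
$V{\left(J \right)} = \frac{3}{2}$ ($V{\left(J \right)} = \frac{7}{6} + \frac{1}{6} \cdot 2 = \frac{7}{6} + \frac{1}{3} = \frac{3}{2}$)
$O{\left(q,k \right)} = 0$ ($O{\left(q,k \right)} = \left(-5\right) 1 \cdot 0 = \left(-5\right) 0 = 0$)
$v{\left(N,b \right)} = 0$ ($v{\left(N,b \right)} = N 0 = 0$)
$13120 - \frac{1}{v{\left(197,-161 \right)} + \left(-27 - 3\right) 56} = 13120 - \frac{1}{0 + \left(-27 - 3\right) 56} = 13120 - \frac{1}{0 - 1680} = 13120 - \frac{1}{-1680} = 13120 - - \frac{1}{1680} = 13120 + \frac{1}{1680} = \frac{22041601}{1680}$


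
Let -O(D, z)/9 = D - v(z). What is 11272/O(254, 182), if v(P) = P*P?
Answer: 5636/147915 ≈ 0.038103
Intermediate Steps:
v(P) = P²
O(D, z) = -9*D + 9*z² (O(D, z) = -9*(D - z²) = -9*D + 9*z²)
11272/O(254, 182) = 11272/(-9*254 + 9*182²) = 11272/(-2286 + 9*33124) = 11272/(-2286 + 298116) = 11272/295830 = 11272*(1/295830) = 5636/147915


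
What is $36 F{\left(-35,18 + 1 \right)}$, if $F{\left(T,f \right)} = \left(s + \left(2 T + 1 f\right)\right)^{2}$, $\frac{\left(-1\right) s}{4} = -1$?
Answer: $79524$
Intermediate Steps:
$s = 4$ ($s = \left(-4\right) \left(-1\right) = 4$)
$F{\left(T,f \right)} = \left(4 + f + 2 T\right)^{2}$ ($F{\left(T,f \right)} = \left(4 + \left(2 T + 1 f\right)\right)^{2} = \left(4 + \left(2 T + f\right)\right)^{2} = \left(4 + \left(f + 2 T\right)\right)^{2} = \left(4 + f + 2 T\right)^{2}$)
$36 F{\left(-35,18 + 1 \right)} = 36 \left(4 + \left(18 + 1\right) + 2 \left(-35\right)\right)^{2} = 36 \left(4 + 19 - 70\right)^{2} = 36 \left(-47\right)^{2} = 36 \cdot 2209 = 79524$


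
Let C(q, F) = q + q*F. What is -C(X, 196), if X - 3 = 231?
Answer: -46098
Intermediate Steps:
X = 234 (X = 3 + 231 = 234)
C(q, F) = q + F*q
-C(X, 196) = -234*(1 + 196) = -234*197 = -1*46098 = -46098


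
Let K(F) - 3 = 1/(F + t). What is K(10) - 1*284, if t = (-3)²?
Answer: -5338/19 ≈ -280.95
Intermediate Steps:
t = 9
K(F) = 3 + 1/(9 + F) (K(F) = 3 + 1/(F + 9) = 3 + 1/(9 + F))
K(10) - 1*284 = (28 + 3*10)/(9 + 10) - 1*284 = (28 + 30)/19 - 284 = (1/19)*58 - 284 = 58/19 - 284 = -5338/19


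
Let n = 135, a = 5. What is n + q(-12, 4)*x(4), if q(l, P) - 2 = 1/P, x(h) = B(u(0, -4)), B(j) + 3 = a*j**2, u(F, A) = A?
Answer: 1233/4 ≈ 308.25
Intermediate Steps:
B(j) = -3 + 5*j**2
x(h) = 77 (x(h) = -3 + 5*(-4)**2 = -3 + 5*16 = -3 + 80 = 77)
q(l, P) = 2 + 1/P
n + q(-12, 4)*x(4) = 135 + (2 + 1/4)*77 = 135 + (9/4)*77 = 135 + 693/4 = 1233/4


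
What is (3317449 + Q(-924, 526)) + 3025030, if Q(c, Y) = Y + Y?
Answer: 6343531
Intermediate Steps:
Q(c, Y) = 2*Y
(3317449 + Q(-924, 526)) + 3025030 = (3317449 + 2*526) + 3025030 = (3317449 + 1052) + 3025030 = 3318501 + 3025030 = 6343531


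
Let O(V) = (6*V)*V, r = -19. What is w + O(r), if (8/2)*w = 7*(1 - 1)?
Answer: 2166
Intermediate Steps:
O(V) = 6*V²
w = 0 (w = (7*(1 - 1))/4 = (7*0)/4 = (¼)*0 = 0)
w + O(r) = 0 + 6*(-19)² = 0 + 6*361 = 0 + 2166 = 2166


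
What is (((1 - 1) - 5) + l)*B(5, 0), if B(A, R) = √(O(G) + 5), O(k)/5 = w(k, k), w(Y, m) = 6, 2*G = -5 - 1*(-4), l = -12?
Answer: -17*√35 ≈ -100.57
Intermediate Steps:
G = -½ (G = (-5 - 1*(-4))/2 = (-5 + 4)/2 = (½)*(-1) = -½ ≈ -0.50000)
O(k) = 30 (O(k) = 5*6 = 30)
B(A, R) = √35 (B(A, R) = √(30 + 5) = √35)
(((1 - 1) - 5) + l)*B(5, 0) = (((1 - 1) - 5) - 12)*√35 = ((0 - 5) - 12)*√35 = (-5 - 12)*√35 = -17*√35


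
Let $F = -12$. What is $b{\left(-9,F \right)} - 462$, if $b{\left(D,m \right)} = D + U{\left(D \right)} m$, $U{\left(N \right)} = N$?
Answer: $-363$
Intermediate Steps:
$b{\left(D,m \right)} = D + D m$
$b{\left(-9,F \right)} - 462 = - 9 \left(1 - 12\right) - 462 = \left(-9\right) \left(-11\right) - 462 = 99 - 462 = -363$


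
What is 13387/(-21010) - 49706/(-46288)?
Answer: 9651491/22102520 ≈ 0.43667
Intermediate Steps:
13387/(-21010) - 49706/(-46288) = 13387*(-1/21010) - 49706*(-1/46288) = -1217/1910 + 24853/23144 = 9651491/22102520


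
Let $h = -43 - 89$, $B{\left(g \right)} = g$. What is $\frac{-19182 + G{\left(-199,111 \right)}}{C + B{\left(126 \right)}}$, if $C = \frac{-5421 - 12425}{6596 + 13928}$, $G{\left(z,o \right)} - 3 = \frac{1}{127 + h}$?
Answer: $- \frac{984084752}{6420445} \approx -153.27$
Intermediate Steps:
$h = -132$ ($h = -43 - 89 = -132$)
$G{\left(z,o \right)} = \frac{14}{5}$ ($G{\left(z,o \right)} = 3 + \frac{1}{127 - 132} = 3 + \frac{1}{-5} = 3 - \frac{1}{5} = \frac{14}{5}$)
$C = - \frac{8923}{10262}$ ($C = - \frac{17846}{20524} = \left(-17846\right) \frac{1}{20524} = - \frac{8923}{10262} \approx -0.86952$)
$\frac{-19182 + G{\left(-199,111 \right)}}{C + B{\left(126 \right)}} = \frac{-19182 + \frac{14}{5}}{- \frac{8923}{10262} + 126} = - \frac{95896}{5 \cdot \frac{1284089}{10262}} = \left(- \frac{95896}{5}\right) \frac{10262}{1284089} = - \frac{984084752}{6420445}$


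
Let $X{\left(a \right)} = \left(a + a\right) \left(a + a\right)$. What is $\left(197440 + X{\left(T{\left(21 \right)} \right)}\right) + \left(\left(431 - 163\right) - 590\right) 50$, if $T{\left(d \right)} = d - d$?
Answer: $181340$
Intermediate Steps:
$T{\left(d \right)} = 0$
$X{\left(a \right)} = 4 a^{2}$ ($X{\left(a \right)} = 2 a 2 a = 4 a^{2}$)
$\left(197440 + X{\left(T{\left(21 \right)} \right)}\right) + \left(\left(431 - 163\right) - 590\right) 50 = \left(197440 + 4 \cdot 0^{2}\right) + \left(\left(431 - 163\right) - 590\right) 50 = \left(197440 + 4 \cdot 0\right) + \left(\left(431 + \left(-277 + 114\right)\right) - 590\right) 50 = \left(197440 + 0\right) + \left(\left(431 - 163\right) - 590\right) 50 = 197440 + \left(268 - 590\right) 50 = 197440 - 16100 = 181340$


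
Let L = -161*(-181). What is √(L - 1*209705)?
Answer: 2*I*√45141 ≈ 424.93*I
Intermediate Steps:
L = 29141
√(L - 1*209705) = √(29141 - 1*209705) = √(29141 - 209705) = √(-180564) = 2*I*√45141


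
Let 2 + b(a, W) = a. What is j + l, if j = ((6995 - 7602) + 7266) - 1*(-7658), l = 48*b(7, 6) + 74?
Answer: 14631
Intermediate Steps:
b(a, W) = -2 + a
l = 314 (l = 48*(-2 + 7) + 74 = 48*5 + 74 = 240 + 74 = 314)
j = 14317 (j = (-607 + 7266) + 7658 = 6659 + 7658 = 14317)
j + l = 14317 + 314 = 14631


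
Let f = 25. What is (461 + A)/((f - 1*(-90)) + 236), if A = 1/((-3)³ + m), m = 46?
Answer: 2920/2223 ≈ 1.3135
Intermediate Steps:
A = 1/19 (A = 1/((-3)³ + 46) = 1/(-27 + 46) = 1/19 ≈ 0.052632)
(461 + A)/((f - 1*(-90)) + 236) = (461 + 1/19)/((25 - 1*(-90)) + 236) = 8760/(19*((25 + 90) + 236)) = 8760/(19*(115 + 236)) = (8760/19)/351 = (8760/19)*(1/351) = 2920/2223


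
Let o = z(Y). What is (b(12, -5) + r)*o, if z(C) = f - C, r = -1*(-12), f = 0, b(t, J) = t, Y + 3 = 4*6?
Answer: -504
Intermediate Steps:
Y = 21 (Y = -3 + 4*6 = -3 + 24 = 21)
r = 12
z(C) = -C (z(C) = 0 - C = -C)
o = -21 (o = -1*21 = -21)
(b(12, -5) + r)*o = (12 + 12)*(-21) = 24*(-21) = -504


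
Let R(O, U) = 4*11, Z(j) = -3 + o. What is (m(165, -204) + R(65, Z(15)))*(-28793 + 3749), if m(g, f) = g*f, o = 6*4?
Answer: 841879104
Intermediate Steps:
o = 24
m(g, f) = f*g
Z(j) = 21 (Z(j) = -3 + 24 = 21)
R(O, U) = 44
(m(165, -204) + R(65, Z(15)))*(-28793 + 3749) = (-204*165 + 44)*(-28793 + 3749) = (-33660 + 44)*(-25044) = -33616*(-25044) = 841879104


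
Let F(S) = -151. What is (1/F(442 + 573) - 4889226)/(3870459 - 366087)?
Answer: -738273127/529160172 ≈ -1.3952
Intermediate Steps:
(1/F(442 + 573) - 4889226)/(3870459 - 366087) = (1/(-151) - 4889226)/(3870459 - 366087) = (-1/151 - 4889226)/3504372 = -738273127/151*1/3504372 = -738273127/529160172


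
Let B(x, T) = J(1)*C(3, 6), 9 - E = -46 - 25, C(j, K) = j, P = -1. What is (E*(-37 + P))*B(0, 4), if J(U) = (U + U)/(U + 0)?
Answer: -18240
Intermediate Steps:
J(U) = 2 (J(U) = (2*U)/U = 2)
E = 80 (E = 9 - (-46 - 25) = 9 - 1*(-71) = 9 + 71 = 80)
B(x, T) = 6 (B(x, T) = 2*3 = 6)
(E*(-37 + P))*B(0, 4) = (80*(-37 - 1))*6 = (80*(-38))*6 = -3040*6 = -18240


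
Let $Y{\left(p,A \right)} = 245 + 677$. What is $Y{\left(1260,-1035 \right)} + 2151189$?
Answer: $2152111$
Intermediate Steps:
$Y{\left(p,A \right)} = 922$
$Y{\left(1260,-1035 \right)} + 2151189 = 922 + 2151189 = 2152111$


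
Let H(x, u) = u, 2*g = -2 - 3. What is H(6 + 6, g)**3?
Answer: -125/8 ≈ -15.625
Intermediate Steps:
g = -5/2 (g = (-2 - 3)/2 = (1/2)*(-5) = -5/2 ≈ -2.5000)
H(6 + 6, g)**3 = (-5/2)**3 = -125/8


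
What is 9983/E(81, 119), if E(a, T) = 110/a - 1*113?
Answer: -808623/9043 ≈ -89.420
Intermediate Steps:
E(a, T) = -113 + 110/a (E(a, T) = 110/a - 113 = -113 + 110/a)
9983/E(81, 119) = 9983/(-113 + 110/81) = 9983/(-9043/81) = 9983*(-81/9043) = -808623/9043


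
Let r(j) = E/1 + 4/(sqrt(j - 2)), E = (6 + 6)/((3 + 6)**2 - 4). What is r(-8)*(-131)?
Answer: -1572/77 + 262*I*sqrt(10)/5 ≈ -20.416 + 165.7*I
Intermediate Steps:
E = 12/77 (E = 12/(9**2 - 4) = 12/(81 - 4) = 12/77 ≈ 0.15584)
r(j) = 12/77 + 4/sqrt(-2 + j) (r(j) = (12/77)/1 + 4/(sqrt(j - 2)) = (12/77)*1 + 4/(sqrt(-2 + j)) = 12/77 + 4/sqrt(-2 + j))
r(-8)*(-131) = (12/77 + 4/sqrt(-2 - 8))*(-131) = (12/77 + 4/sqrt(-10))*(-131) = (12/77 + 4*(-I*sqrt(10)/10))*(-131) = (12/77 - 2*I*sqrt(10)/5)*(-131) = -1572/77 + 262*I*sqrt(10)/5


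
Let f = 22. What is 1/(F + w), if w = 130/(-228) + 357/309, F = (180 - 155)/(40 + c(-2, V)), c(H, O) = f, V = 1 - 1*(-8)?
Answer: 182001/179888 ≈ 1.0117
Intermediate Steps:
V = 9 (V = 1 + 8 = 9)
c(H, O) = 22
F = 25/62 (F = (180 - 155)/(40 + 22) = 25/62 ≈ 0.40323)
w = 6871/11742 (w = 130*(-1/228) + 357*(1/309) = -65/114 + 119/103 = 6871/11742 ≈ 0.58516)
1/(F + w) = 1/(25/62 + 6871/11742) = 1/(179888/182001) = 182001/179888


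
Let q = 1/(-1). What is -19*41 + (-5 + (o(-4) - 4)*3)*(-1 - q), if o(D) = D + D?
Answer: -779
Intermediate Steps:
o(D) = 2*D
q = -1 (q = 1*(-1) = -1)
-19*41 + (-5 + (o(-4) - 4)*3)*(-1 - q) = -19*41 + (-5 + (2*(-4) - 4)*3)*(-1 - 1*(-1)) = -779 + (-5 + (-8 - 4)*3)*(-1 + 1) = -779 + (-5 - 12*3)*0 = -779 + (-5 - 36)*0 = -779 - 41*0 = -779 + 0 = -779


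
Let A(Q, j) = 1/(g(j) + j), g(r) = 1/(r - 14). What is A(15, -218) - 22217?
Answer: -1123669441/50577 ≈ -22217.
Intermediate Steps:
g(r) = 1/(-14 + r)
A(Q, j) = 1/(j + 1/(-14 + j)) (A(Q, j) = 1/(1/(-14 + j) + j) = 1/(j + 1/(-14 + j)))
A(15, -218) - 22217 = (-14 - 218)/(1 - 218*(-14 - 218)) - 22217 = -232/(1 - 218*(-232)) - 22217 = -232/(1 + 50576) - 22217 = -232/50577 - 22217 = -1123669441/50577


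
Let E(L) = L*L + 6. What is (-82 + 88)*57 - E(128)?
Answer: -16048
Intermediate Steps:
E(L) = 6 + L² (E(L) = L² + 6 = 6 + L²)
(-82 + 88)*57 - E(128) = (-82 + 88)*57 - (6 + 128²) = 6*57 - (6 + 16384) = 342 - 1*16390 = 342 - 16390 = -16048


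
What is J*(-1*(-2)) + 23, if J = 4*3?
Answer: 47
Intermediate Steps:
J = 12
J*(-1*(-2)) + 23 = 12*(-1*(-2)) + 23 = 12*2 + 23 = 24 + 23 = 47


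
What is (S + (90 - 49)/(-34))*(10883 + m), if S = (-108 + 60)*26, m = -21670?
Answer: 458156251/34 ≈ 1.3475e+7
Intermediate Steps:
S = -1248 (S = -48*26 = -1248)
(S + (90 - 49)/(-34))*(10883 + m) = (-1248 + (90 - 49)/(-34))*(10883 - 21670) = (-1248 - 1/34*41)*(-10787) = (-1248 - 41/34)*(-10787) = -42473/34*(-10787) = 458156251/34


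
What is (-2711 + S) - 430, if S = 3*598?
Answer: -1347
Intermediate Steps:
S = 1794
(-2711 + S) - 430 = (-2711 + 1794) - 430 = -917 - 430 = -1347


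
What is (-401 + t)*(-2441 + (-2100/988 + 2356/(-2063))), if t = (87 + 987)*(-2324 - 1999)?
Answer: 5783249710876624/509561 ≈ 1.1349e+10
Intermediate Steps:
t = -4642902 (t = 1074*(-4323) = -4642902)
(-401 + t)*(-2441 + (-2100/988 + 2356/(-2063))) = (-401 - 4642902)*(-2441 + (-2100/988 + 2356/(-2063))) = -4643303*(-2441 + (-2100*1/988 + 2356*(-1/2063))) = -4643303*(-2441 + (-525/247 - 2356/2063)) = -4643303*(-2441 - 1665007/509561) = -4643303*(-1245503408/509561) = 5783249710876624/509561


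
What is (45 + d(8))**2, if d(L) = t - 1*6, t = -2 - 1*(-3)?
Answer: 1600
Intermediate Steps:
t = 1 (t = -2 + 3 = 1)
d(L) = -5 (d(L) = 1 - 1*6 = 1 - 6 = -5)
(45 + d(8))**2 = (45 - 5)**2 = 40**2 = 1600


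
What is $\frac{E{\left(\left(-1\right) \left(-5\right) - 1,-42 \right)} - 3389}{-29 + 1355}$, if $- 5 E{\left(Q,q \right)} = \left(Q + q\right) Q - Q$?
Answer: $- \frac{16789}{6630} \approx -2.5323$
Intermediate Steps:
$E{\left(Q,q \right)} = \frac{Q}{5} - \frac{Q \left(Q + q\right)}{5}$ ($E{\left(Q,q \right)} = - \frac{\left(Q + q\right) Q - Q}{5} = - \frac{Q \left(Q + q\right) - Q}{5} = - \frac{- Q + Q \left(Q + q\right)}{5} = \frac{Q}{5} - \frac{Q \left(Q + q\right)}{5}$)
$\frac{E{\left(\left(-1\right) \left(-5\right) - 1,-42 \right)} - 3389}{-29 + 1355} = \frac{\frac{\left(\left(-1\right) \left(-5\right) - 1\right) \left(1 - \left(\left(-1\right) \left(-5\right) - 1\right) - -42\right)}{5} - 3389}{-29 + 1355} = \frac{\frac{\left(5 - 1\right) \left(1 - \left(5 - 1\right) + 42\right)}{5} - 3389}{1326} = \left(\frac{1}{5} \cdot 4 \left(1 - 4 + 42\right) - 3389\right) \frac{1}{1326} = \left(\frac{1}{5} \cdot 4 \cdot 39 - 3389\right) \frac{1}{1326} = \left(\frac{156}{5} - 3389\right) \frac{1}{1326} = \left(- \frac{16789}{5}\right) \frac{1}{1326} = - \frac{16789}{6630}$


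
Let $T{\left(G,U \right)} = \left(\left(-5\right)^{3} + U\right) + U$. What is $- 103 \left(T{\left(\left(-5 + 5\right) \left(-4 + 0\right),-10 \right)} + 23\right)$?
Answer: $12566$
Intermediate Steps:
$T{\left(G,U \right)} = -125 + 2 U$ ($T{\left(G,U \right)} = \left(-125 + U\right) + U = -125 + 2 U$)
$- 103 \left(T{\left(\left(-5 + 5\right) \left(-4 + 0\right),-10 \right)} + 23\right) = - 103 \left(\left(-125 + 2 \left(-10\right)\right) + 23\right) = - 103 \left(\left(-125 - 20\right) + 23\right) = - 103 \left(-145 + 23\right) = \left(-103\right) \left(-122\right) = 12566$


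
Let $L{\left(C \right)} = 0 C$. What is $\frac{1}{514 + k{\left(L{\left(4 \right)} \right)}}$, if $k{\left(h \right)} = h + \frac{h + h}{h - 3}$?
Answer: $\frac{1}{514} \approx 0.0019455$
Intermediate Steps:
$L{\left(C \right)} = 0$
$k{\left(h \right)} = h + \frac{2 h}{-3 + h}$
$\frac{1}{514 + k{\left(L{\left(4 \right)} \right)}} = \frac{1}{514 + \frac{0 \left(-1 + 0\right)}{-3 + 0}} = \frac{1}{514 + 0 \frac{1}{-3} \left(-1\right)} = \frac{1}{514 + 0 \left(- \frac{1}{3}\right) \left(-1\right)} = \frac{1}{514 + 0} = \frac{1}{514}$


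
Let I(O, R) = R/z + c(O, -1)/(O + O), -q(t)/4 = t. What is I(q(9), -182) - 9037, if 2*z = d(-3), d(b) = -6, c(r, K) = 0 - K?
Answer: -646297/72 ≈ -8976.3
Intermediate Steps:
c(r, K) = -K
z = -3 (z = (½)*(-6) = -3)
q(t) = -4*t
I(O, R) = 1/(2*O) - R/3 (I(O, R) = R/(-3) + (-1*(-1))/(O + O) = R*(-⅓) + 1/(2*O) = -R/3 + 1*(1/(2*O)) = -R/3 + 1/(2*O) = 1/(2*O) - R/3)
I(q(9), -182) - 9037 = (1/(2*((-4*9))) - ⅓*(-182)) - 9037 = ((½)/(-36) + 182/3) - 9037 = ((½)*(-1/36) + 182/3) - 9037 = (-1/72 + 182/3) - 9037 = 4367/72 - 9037 = -646297/72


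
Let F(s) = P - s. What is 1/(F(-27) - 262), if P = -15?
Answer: -1/250 ≈ -0.0040000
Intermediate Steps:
F(s) = -15 - s
1/(F(-27) - 262) = 1/((-15 - 1*(-27)) - 262) = 1/((-15 + 27) - 262) = 1/(12 - 262) = 1/(-250) = -1/250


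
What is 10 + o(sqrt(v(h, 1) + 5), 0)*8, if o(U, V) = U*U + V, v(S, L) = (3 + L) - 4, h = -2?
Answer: 50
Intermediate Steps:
v(S, L) = -1 + L
o(U, V) = V + U**2 (o(U, V) = U**2 + V = V + U**2)
10 + o(sqrt(v(h, 1) + 5), 0)*8 = 10 + (0 + (sqrt((-1 + 1) + 5))**2)*8 = 10 + (0 + (sqrt(0 + 5))**2)*8 = 10 + (0 + (sqrt(5))**2)*8 = 10 + (0 + 5)*8 = 10 + 5*8 = 10 + 40 = 50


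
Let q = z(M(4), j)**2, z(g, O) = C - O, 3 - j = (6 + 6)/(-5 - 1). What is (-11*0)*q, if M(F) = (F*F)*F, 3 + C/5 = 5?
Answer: 0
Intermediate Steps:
C = 10 (C = -15 + 5*5 = -15 + 25 = 10)
M(F) = F**3 (M(F) = F**2*F = F**3)
j = 5 (j = 3 - (6 + 6)/(-5 - 1) = 3 - 12/(-6) = 3 - 12*(-1)/6 = 3 - 1*(-2) = 3 + 2 = 5)
z(g, O) = 10 - O
q = 25 (q = (10 - 1*5)**2 = (10 - 5)**2 = 5**2 = 25)
(-11*0)*q = -11*0*25 = 0*25 = 0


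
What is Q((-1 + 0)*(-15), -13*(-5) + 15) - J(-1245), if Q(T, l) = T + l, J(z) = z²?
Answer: -1549930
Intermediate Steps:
Q((-1 + 0)*(-15), -13*(-5) + 15) - J(-1245) = ((-1 + 0)*(-15) + (-13*(-5) + 15)) - 1*(-1245)² = (-1*(-15) + (65 + 15)) - 1*1550025 = (15 + 80) - 1550025 = 95 - 1550025 = -1549930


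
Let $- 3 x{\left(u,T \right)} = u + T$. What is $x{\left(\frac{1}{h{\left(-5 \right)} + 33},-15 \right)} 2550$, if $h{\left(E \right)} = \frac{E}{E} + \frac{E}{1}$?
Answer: $\frac{368900}{29} \approx 12721.0$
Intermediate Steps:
$h{\left(E \right)} = 1 + E$ ($h{\left(E \right)} = 1 + E 1 = 1 + E$)
$x{\left(u,T \right)} = - \frac{T}{3} - \frac{u}{3}$ ($x{\left(u,T \right)} = - \frac{u + T}{3} = - \frac{T + u}{3} = - \frac{T}{3} - \frac{u}{3}$)
$x{\left(\frac{1}{h{\left(-5 \right)} + 33},-15 \right)} 2550 = \left(\left(- \frac{1}{3}\right) \left(-15\right) - \frac{1}{3 \left(\left(1 - 5\right) + 33\right)}\right) 2550 = \left(5 - \frac{1}{3 \left(-4 + 33\right)}\right) 2550 = \left(5 - \frac{1}{3 \cdot 29}\right) 2550 = \left(5 - \frac{1}{87}\right) 2550 = \frac{434}{87} \cdot 2550 = \frac{368900}{29}$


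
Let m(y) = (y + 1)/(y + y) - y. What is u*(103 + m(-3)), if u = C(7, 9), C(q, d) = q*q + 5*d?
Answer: 29986/3 ≈ 9995.3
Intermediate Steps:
C(q, d) = q**2 + 5*d
u = 94 (u = 7**2 + 5*9 = 49 + 45 = 94)
m(y) = -y + (1 + y)/(2*y) (m(y) = (1 + y)/((2*y)) - y = (1 + y)*(1/(2*y)) - y = (1 + y)/(2*y) - y = -y + (1 + y)/(2*y))
u*(103 + m(-3)) = 94*(103 + (1/2 + (1/2)/(-3) - 1*(-3))) = 94*(103 + (1/2 + (1/2)*(-1/3) + 3)) = 94*(103 + (1/2 - 1/6 + 3)) = 94*(103 + 10/3) = 94*(319/3) = 29986/3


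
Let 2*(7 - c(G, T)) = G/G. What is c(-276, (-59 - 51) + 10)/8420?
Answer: 13/16840 ≈ 0.00077197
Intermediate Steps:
c(G, T) = 13/2 (c(G, T) = 7 - G/(2*G) = 7 - 1/2*1 = 7 - 1/2 = 13/2)
c(-276, (-59 - 51) + 10)/8420 = (13/2)/8420 = (13/2)*(1/8420) = 13/16840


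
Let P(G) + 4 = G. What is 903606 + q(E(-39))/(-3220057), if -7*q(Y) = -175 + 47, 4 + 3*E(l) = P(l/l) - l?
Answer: 20367639778666/22540399 ≈ 9.0361e+5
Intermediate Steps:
P(G) = -4 + G
E(l) = -7/3 - l/3 (E(l) = -4/3 + ((-4 + l/l) - l)/3 = -4/3 + ((-4 + 1) - l)/3 = -4/3 + (-3 - l)/3 = -4/3 + (-1 - l/3) = -7/3 - l/3)
q(Y) = 128/7 (q(Y) = -(-175 + 47)/7 = -⅐*(-128) = 128/7)
903606 + q(E(-39))/(-3220057) = 903606 + (128/7)/(-3220057) = 903606 + (128/7)*(-1/3220057) = 903606 - 128/22540399 = 20367639778666/22540399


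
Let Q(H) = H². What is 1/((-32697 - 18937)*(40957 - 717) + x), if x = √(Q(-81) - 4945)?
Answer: -129859510/269815877399041499 - √101/1079263509596165996 ≈ -4.8129e-10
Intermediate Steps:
x = 4*√101 (x = √((-81)² - 4945) = √(6561 - 4945) = √1616 = 4*√101 ≈ 40.200)
1/((-32697 - 18937)*(40957 - 717) + x) = 1/((-32697 - 18937)*(40957 - 717) + 4*√101) = 1/(-51634*40240 + 4*√101) = 1/(-2077752160 + 4*√101)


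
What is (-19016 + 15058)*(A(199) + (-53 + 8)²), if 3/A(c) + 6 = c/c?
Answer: -40062876/5 ≈ -8.0126e+6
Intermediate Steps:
A(c) = -⅗ (A(c) = 3/(-6 + c/c) = 3/(-6 + 1) = 3/(-5) = 3*(-⅕) = -⅗)
(-19016 + 15058)*(A(199) + (-53 + 8)²) = (-19016 + 15058)*(-⅗ + (-53 + 8)²) = -3958*(-⅗ + (-45)²) = -3958*(-⅗ + 2025) = -3958*10122/5 = -40062876/5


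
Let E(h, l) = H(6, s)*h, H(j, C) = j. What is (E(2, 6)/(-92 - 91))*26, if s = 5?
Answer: -104/61 ≈ -1.7049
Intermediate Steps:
E(h, l) = 6*h
(E(2, 6)/(-92 - 91))*26 = ((6*2)/(-92 - 91))*26 = (12/(-183))*26 = (12*(-1/183))*26 = -4/61*26 = -104/61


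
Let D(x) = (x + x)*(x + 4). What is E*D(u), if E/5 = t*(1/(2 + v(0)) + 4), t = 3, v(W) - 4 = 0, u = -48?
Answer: 264000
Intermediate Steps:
v(W) = 4 (v(W) = 4 + 0 = 4)
D(x) = 2*x*(4 + x) (D(x) = (2*x)*(4 + x) = 2*x*(4 + x))
E = 125/2 (E = 5*(3*(1/(2 + 4) + 4)) = 5*(3*(1/6 + 4)) = 5*(3*(⅙ + 4)) = 5*(3*(25/6)) = 5*(25/2) = 125/2 ≈ 62.500)
E*D(u) = 125*(2*(-48)*(4 - 48))/2 = 125*(2*(-48)*(-44))/2 = (125/2)*4224 = 264000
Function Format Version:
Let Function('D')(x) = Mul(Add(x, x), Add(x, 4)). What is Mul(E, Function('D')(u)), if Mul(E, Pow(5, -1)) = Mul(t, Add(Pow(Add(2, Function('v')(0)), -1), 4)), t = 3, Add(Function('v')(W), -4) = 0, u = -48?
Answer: 264000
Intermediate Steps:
Function('v')(W) = 4 (Function('v')(W) = Add(4, 0) = 4)
Function('D')(x) = Mul(2, x, Add(4, x)) (Function('D')(x) = Mul(Mul(2, x), Add(4, x)) = Mul(2, x, Add(4, x)))
E = Rational(125, 2) (E = Mul(5, Mul(3, Add(Pow(Add(2, 4), -1), 4))) = Mul(5, Mul(3, Add(Pow(6, -1), 4))) = Mul(5, Mul(3, Add(Rational(1, 6), 4))) = Mul(5, Mul(3, Rational(25, 6))) = Mul(5, Rational(25, 2)) = Rational(125, 2) ≈ 62.500)
Mul(E, Function('D')(u)) = Mul(Rational(125, 2), Mul(2, -48, Add(4, -48))) = Mul(Rational(125, 2), Mul(2, -48, -44)) = Mul(Rational(125, 2), 4224) = 264000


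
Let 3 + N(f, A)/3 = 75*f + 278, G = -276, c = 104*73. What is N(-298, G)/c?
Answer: -66225/7592 ≈ -8.7230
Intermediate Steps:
c = 7592
N(f, A) = 825 + 225*f (N(f, A) = -9 + 3*(75*f + 278) = -9 + 3*(278 + 75*f) = -9 + (834 + 225*f) = 825 + 225*f)
N(-298, G)/c = (825 + 225*(-298))/7592 = (825 - 67050)*(1/7592) = -66225*1/7592 = -66225/7592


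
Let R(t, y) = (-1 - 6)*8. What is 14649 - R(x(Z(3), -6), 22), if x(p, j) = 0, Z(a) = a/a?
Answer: 14705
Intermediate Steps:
Z(a) = 1
R(t, y) = -56 (R(t, y) = -7*8 = -56)
14649 - R(x(Z(3), -6), 22) = 14649 - 1*(-56) = 14649 + 56 = 14705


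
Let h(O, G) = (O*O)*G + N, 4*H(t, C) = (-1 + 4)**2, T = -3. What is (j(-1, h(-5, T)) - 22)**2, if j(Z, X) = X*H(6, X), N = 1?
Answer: 142129/4 ≈ 35532.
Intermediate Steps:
H(t, C) = 9/4 (H(t, C) = (-1 + 4)**2/4 = (1/4)*3**2 = (1/4)*9 = 9/4)
h(O, G) = 1 + G*O**2 (h(O, G) = (O*O)*G + 1 = O**2*G + 1 = G*O**2 + 1 = 1 + G*O**2)
j(Z, X) = 9*X/4 (j(Z, X) = X*(9/4) = 9*X/4)
(j(-1, h(-5, T)) - 22)**2 = (9*(1 - 3*(-5)**2)/4 - 22)**2 = (9*(1 - 3*25)/4 - 22)**2 = (9*(1 - 75)/4 - 22)**2 = ((9/4)*(-74) - 22)**2 = (-333/2 - 22)**2 = (-377/2)**2 = 142129/4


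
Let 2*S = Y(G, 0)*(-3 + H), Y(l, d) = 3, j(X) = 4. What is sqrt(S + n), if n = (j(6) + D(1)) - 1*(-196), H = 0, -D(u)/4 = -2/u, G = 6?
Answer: sqrt(814)/2 ≈ 14.265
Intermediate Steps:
D(u) = 8/u (D(u) = -(-8)/u = 8/u)
S = -9/2 (S = (3*(-3 + 0))/2 = (3*(-3))/2 = (1/2)*(-9) = -9/2 ≈ -4.5000)
n = 208 (n = (4 + 8/1) - 1*(-196) = (4 + 8*1) + 196 = (4 + 8) + 196 = 12 + 196 = 208)
sqrt(S + n) = sqrt(-9/2 + 208) = sqrt(407/2) = sqrt(814)/2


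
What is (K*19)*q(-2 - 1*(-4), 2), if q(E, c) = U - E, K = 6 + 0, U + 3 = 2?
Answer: -342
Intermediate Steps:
U = -1 (U = -3 + 2 = -1)
K = 6
q(E, c) = -1 - E
(K*19)*q(-2 - 1*(-4), 2) = (6*19)*(-1 - (-2 - 1*(-4))) = 114*(-1 - (-2 + 4)) = 114*(-1 - 1*2) = 114*(-1 - 2) = 114*(-3) = -342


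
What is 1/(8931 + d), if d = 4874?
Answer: 1/13805 ≈ 7.2438e-5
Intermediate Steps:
1/(8931 + d) = 1/(8931 + 4874) = 1/13805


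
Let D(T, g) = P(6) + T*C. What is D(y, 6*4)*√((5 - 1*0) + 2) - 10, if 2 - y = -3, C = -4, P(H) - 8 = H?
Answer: -10 - 6*√7 ≈ -25.875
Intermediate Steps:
P(H) = 8 + H
y = 5 (y = 2 - 1*(-3) = 2 + 3 = 5)
D(T, g) = 14 - 4*T (D(T, g) = (8 + 6) + T*(-4) = 14 - 4*T)
D(y, 6*4)*√((5 - 1*0) + 2) - 10 = (14 - 4*5)*√((5 - 1*0) + 2) - 10 = (14 - 20)*√((5 + 0) + 2) - 10 = -6*√(5 + 2) - 10 = -6*√7 - 10 = -10 - 6*√7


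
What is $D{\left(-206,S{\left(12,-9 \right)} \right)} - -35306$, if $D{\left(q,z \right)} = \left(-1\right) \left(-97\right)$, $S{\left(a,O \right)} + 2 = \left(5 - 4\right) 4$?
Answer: $35403$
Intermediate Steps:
$S{\left(a,O \right)} = 2$ ($S{\left(a,O \right)} = -2 + \left(5 - 4\right) 4 = -2 + 1 \cdot 4 = -2 + 4 = 2$)
$D{\left(q,z \right)} = 97$
$D{\left(-206,S{\left(12,-9 \right)} \right)} - -35306 = 97 - -35306 = 97 + 35306 = 35403$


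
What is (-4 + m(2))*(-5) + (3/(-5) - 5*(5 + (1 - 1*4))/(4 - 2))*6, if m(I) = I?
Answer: -118/5 ≈ -23.600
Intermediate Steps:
(-4 + m(2))*(-5) + (3/(-5) - 5*(5 + (1 - 1*4))/(4 - 2))*6 = (-4 + 2)*(-5) + (3/(-5) - 5*(5 + (1 - 1*4))/(4 - 2))*6 = -2*(-5) + (3*(-⅕) - 5/1)*6 = 10 + (-⅗ - 5/1)*6 = 10 + (-⅗ - 5*1)*6 = 10 + (-⅗ - 5)*6 = 10 - 28/5*6 = 10 - 168/5 = -118/5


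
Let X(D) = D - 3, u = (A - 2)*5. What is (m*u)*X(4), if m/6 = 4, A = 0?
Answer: -240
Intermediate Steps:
u = -10 (u = (0 - 2)*5 = -2*5 = -10)
m = 24 (m = 6*4 = 24)
X(D) = -3 + D
(m*u)*X(4) = (24*(-10))*(-3 + 4) = -240*1 = -240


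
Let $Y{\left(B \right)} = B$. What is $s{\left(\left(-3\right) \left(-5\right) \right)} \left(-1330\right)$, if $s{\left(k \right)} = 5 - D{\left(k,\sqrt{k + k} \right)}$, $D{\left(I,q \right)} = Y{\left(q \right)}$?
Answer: $-6650 + 1330 \sqrt{30} \approx 634.71$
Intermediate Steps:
$D{\left(I,q \right)} = q$
$s{\left(k \right)} = 5 - \sqrt{2} \sqrt{k}$ ($s{\left(k \right)} = 5 - \sqrt{k + k} = 5 - \sqrt{2 k} = 5 - \sqrt{2} \sqrt{k}$)
$s{\left(\left(-3\right) \left(-5\right) \right)} \left(-1330\right) = \left(5 - \sqrt{2} \sqrt{\left(-3\right) \left(-5\right)}\right) \left(-1330\right) = \left(5 - \sqrt{2} \sqrt{15}\right) \left(-1330\right) = \left(5 - \sqrt{30}\right) \left(-1330\right) = -6650 + 1330 \sqrt{30}$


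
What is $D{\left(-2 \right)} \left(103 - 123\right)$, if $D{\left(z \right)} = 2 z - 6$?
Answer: $200$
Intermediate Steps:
$D{\left(z \right)} = -6 + 2 z$
$D{\left(-2 \right)} \left(103 - 123\right) = \left(-6 + 2 \left(-2\right)\right) \left(103 - 123\right) = \left(-6 - 4\right) \left(-20\right) = \left(-10\right) \left(-20\right) = 200$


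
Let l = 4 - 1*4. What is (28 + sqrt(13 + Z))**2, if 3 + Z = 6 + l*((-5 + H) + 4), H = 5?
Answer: 1024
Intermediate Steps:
l = 0 (l = 4 - 4 = 0)
Z = 3 (Z = -3 + (6 + 0*((-5 + 5) + 4)) = -3 + (6 + 0*(0 + 4)) = -3 + (6 + 0*4) = -3 + (6 + 0) = -3 + 6 = 3)
(28 + sqrt(13 + Z))**2 = (28 + sqrt(13 + 3))**2 = (28 + sqrt(16))**2 = (28 + 4)**2 = 32**2 = 1024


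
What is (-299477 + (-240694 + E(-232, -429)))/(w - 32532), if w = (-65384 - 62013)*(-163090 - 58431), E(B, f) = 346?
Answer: -107965/5644215661 ≈ -1.9128e-5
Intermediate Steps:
w = 28221110837 (w = -127397*(-221521) = 28221110837)
(-299477 + (-240694 + E(-232, -429)))/(w - 32532) = (-299477 + (-240694 + 346))/(28221110837 - 32532) = (-299477 - 240348)/28221078305 = -539825*1/28221078305 = -107965/5644215661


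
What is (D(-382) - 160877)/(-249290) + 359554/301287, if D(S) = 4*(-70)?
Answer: 138187725719/75107836230 ≈ 1.8399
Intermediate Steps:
D(S) = -280
(D(-382) - 160877)/(-249290) + 359554/301287 = (-280 - 160877)/(-249290) + 359554/301287 = -161157*(-1/249290) + 359554*(1/301287) = 161157/249290 + 359554/301287 = 138187725719/75107836230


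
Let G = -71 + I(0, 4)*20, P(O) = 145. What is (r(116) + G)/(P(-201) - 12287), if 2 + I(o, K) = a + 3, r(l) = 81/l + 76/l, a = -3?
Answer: 12719/1408472 ≈ 0.0090304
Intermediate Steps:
r(l) = 157/l
I(o, K) = -2 (I(o, K) = -2 + (-3 + 3) = -2 + 0 = -2)
G = -111 (G = -71 - 2*20 = -71 - 40 = -111)
(r(116) + G)/(P(-201) - 12287) = (157/116 - 111)/(145 - 12287) = (157*(1/116) - 111)/(-12142) = (157/116 - 111)*(-1/12142) = -12719/116*(-1/12142) = 12719/1408472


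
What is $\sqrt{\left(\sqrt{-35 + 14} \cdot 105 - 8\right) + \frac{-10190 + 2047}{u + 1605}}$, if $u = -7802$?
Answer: $\frac{\sqrt{-256760301 + 4032294945 i \sqrt{21}}}{6197} \approx 15.403 + 15.619 i$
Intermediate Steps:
$\sqrt{\left(\sqrt{-35 + 14} \cdot 105 - 8\right) + \frac{-10190 + 2047}{u + 1605}} = \sqrt{\left(\sqrt{-35 + 14} \cdot 105 - 8\right) + \frac{-10190 + 2047}{-7802 + 1605}} = \sqrt{\left(\sqrt{-21} \cdot 105 - 8\right) - \frac{8143}{-6197}} = \sqrt{\left(i \sqrt{21} \cdot 105 - 8\right) - - \frac{8143}{6197}} = \sqrt{\left(105 i \sqrt{21} - 8\right) + \frac{8143}{6197}} = \sqrt{\left(-8 + 105 i \sqrt{21}\right) + \frac{8143}{6197}} = \sqrt{- \frac{41433}{6197} + 105 i \sqrt{21}}$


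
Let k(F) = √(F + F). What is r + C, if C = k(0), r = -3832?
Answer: -3832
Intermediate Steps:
k(F) = √2*√F (k(F) = √(2*F) = √2*√F)
C = 0 (C = √2*√0 = √2*0 = 0)
r + C = -3832 + 0 = -3832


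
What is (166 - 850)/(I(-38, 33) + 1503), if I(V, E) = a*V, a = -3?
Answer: -228/539 ≈ -0.42301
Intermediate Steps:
I(V, E) = -3*V
(166 - 850)/(I(-38, 33) + 1503) = (166 - 850)/(-3*(-38) + 1503) = -684/(114 + 1503) = -684/1617 = -684*1/1617 = -228/539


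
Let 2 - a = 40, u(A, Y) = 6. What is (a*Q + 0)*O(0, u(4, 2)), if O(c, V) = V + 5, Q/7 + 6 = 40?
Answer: -99484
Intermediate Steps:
Q = 238 (Q = -42 + 7*40 = -42 + 280 = 238)
a = -38 (a = 2 - 1*40 = 2 - 40 = -38)
O(c, V) = 5 + V
(a*Q + 0)*O(0, u(4, 2)) = (-38*238 + 0)*(5 + 6) = (-9044 + 0)*11 = -9044*11 = -99484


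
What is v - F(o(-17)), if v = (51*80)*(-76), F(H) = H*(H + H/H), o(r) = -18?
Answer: -310386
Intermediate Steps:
F(H) = H*(1 + H) (F(H) = H*(H + 1) = H*(1 + H))
v = -310080 (v = 4080*(-76) = -310080)
v - F(o(-17)) = -310080 - (-18)*(1 - 18) = -310080 - (-18)*(-17) = -310080 - 1*306 = -310080 - 306 = -310386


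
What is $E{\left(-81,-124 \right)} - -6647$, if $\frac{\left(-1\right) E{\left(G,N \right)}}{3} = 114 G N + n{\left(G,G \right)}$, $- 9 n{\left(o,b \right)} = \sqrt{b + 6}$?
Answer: $-3428401 + \frac{5 i \sqrt{3}}{3} \approx -3.4284 \cdot 10^{6} + 2.8868 i$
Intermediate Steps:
$n{\left(o,b \right)} = - \frac{\sqrt{6 + b}}{9}$ ($n{\left(o,b \right)} = - \frac{\sqrt{b + 6}}{9} = - \frac{\sqrt{6 + b}}{9}$)
$E{\left(G,N \right)} = \frac{\sqrt{6 + G}}{3} - 342 G N$ ($E{\left(G,N \right)} = - 3 \left(114 G N - \frac{\sqrt{6 + G}}{9}\right) = - 3 \left(- \frac{\sqrt{6 + G}}{9} + 114 G N\right) = \frac{\sqrt{6 + G}}{3} - 342 G N$)
$E{\left(-81,-124 \right)} - -6647 = \left(\frac{\sqrt{6 - 81}}{3} - \left(-27702\right) \left(-124\right)\right) - -6647 = \left(\frac{\sqrt{-75}}{3} - 3435048\right) + 6647 = \left(\frac{5 i \sqrt{3}}{3} - 3435048\right) + 6647 = \left(-3435048 + \frac{5 i \sqrt{3}}{3}\right) + 6647 = -3428401 + \frac{5 i \sqrt{3}}{3}$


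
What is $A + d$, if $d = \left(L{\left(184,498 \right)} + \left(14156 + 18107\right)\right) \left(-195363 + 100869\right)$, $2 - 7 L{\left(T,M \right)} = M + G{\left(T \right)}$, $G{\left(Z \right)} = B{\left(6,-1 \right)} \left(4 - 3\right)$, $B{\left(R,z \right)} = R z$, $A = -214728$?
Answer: $-3042260070$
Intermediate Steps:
$G{\left(Z \right)} = -6$ ($G{\left(Z \right)} = 6 \left(-1\right) \left(4 - 3\right) = \left(-6\right) 1 = -6$)
$L{\left(T,M \right)} = \frac{8}{7} - \frac{M}{7}$ ($L{\left(T,M \right)} = \frac{2}{7} - \frac{M - 6}{7} = \frac{2}{7} - \frac{-6 + M}{7} = \frac{2}{7} - \left(- \frac{6}{7} + \frac{M}{7}\right) = \frac{8}{7} - \frac{M}{7}$)
$d = -3042045342$ ($d = \left(\left(\frac{8}{7} - \frac{498}{7}\right) + \left(14156 + 18107\right)\right) \left(-195363 + 100869\right) = \left(\left(\frac{8}{7} - \frac{498}{7}\right) + 32263\right) \left(-94494\right) = \left(-70 + 32263\right) \left(-94494\right) = 32193 \left(-94494\right) = -3042045342$)
$A + d = -214728 - 3042045342 = -3042260070$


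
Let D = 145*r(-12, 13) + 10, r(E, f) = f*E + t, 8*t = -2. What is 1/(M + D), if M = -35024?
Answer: -4/230681 ≈ -1.7340e-5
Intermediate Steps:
t = -¼ (t = (⅛)*(-2) = -¼ ≈ -0.25000)
r(E, f) = -¼ + E*f (r(E, f) = f*E - ¼ = E*f - ¼ = -¼ + E*f)
D = -90585/4 (D = 145*(-¼ - 12*13) + 10 = 145*(-¼ - 156) + 10 = 145*(-625/4) + 10 = -90625/4 + 10 = -90585/4 ≈ -22646.)
1/(M + D) = 1/(-35024 - 90585/4) = 1/(-230681/4) = -4/230681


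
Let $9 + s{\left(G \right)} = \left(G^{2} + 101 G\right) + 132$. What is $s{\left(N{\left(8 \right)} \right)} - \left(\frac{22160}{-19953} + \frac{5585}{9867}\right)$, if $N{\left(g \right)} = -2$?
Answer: $- \frac{4886167870}{65625417} \approx -74.455$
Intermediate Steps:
$s{\left(G \right)} = 123 + G^{2} + 101 G$ ($s{\left(G \right)} = -9 + \left(\left(G^{2} + 101 G\right) + 132\right) = -9 + \left(132 + G^{2} + 101 G\right) = 123 + G^{2} + 101 G$)
$s{\left(N{\left(8 \right)} \right)} - \left(\frac{22160}{-19953} + \frac{5585}{9867}\right) = \left(123 + \left(-2\right)^{2} + 101 \left(-2\right)\right) - \left(\frac{22160}{-19953} + \frac{5585}{9867}\right) = \left(123 + 4 - 202\right) - \left(22160 \left(- \frac{1}{19953}\right) + 5585 \cdot \frac{1}{9867}\right) = -75 - \left(- \frac{22160}{19953} + \frac{5585}{9867}\right) = -75 - - \frac{35738405}{65625417} = -75 + \frac{35738405}{65625417} = - \frac{4886167870}{65625417}$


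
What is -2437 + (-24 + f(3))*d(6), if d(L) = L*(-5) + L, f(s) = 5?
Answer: -1981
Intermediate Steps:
d(L) = -4*L (d(L) = -5*L + L = -4*L)
-2437 + (-24 + f(3))*d(6) = -2437 + (-24 + 5)*(-4*6) = -2437 - 19*(-24) = -2437 + 456 = -1981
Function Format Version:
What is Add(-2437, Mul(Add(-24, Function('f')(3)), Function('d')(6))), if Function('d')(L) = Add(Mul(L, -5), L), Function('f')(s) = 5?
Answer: -1981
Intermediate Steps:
Function('d')(L) = Mul(-4, L) (Function('d')(L) = Add(Mul(-5, L), L) = Mul(-4, L))
Add(-2437, Mul(Add(-24, Function('f')(3)), Function('d')(6))) = Add(-2437, Mul(Add(-24, 5), Mul(-4, 6))) = Add(-2437, Mul(-19, -24)) = Add(-2437, 456) = -1981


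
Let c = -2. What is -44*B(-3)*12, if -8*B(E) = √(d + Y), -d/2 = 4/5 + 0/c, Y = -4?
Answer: 132*I*√35/5 ≈ 156.18*I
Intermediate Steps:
d = -8/5 (d = -2*(4/5 + 0/(-2)) = -2*(4*(⅕) + 0*(-½)) = -2*(⅘ + 0) = -2*⅘ = -8/5 ≈ -1.6000)
B(E) = -I*√35/20 (B(E) = -√(-8/5 - 4)/8 = -I*√35/20)
-44*B(-3)*12 = -(-11)*I*√35/5*12 = (11*I*√35/5)*12 = 132*I*√35/5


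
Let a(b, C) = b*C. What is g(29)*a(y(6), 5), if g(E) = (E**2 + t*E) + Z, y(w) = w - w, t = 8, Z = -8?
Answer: 0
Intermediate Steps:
y(w) = 0
a(b, C) = C*b
g(E) = -8 + E**2 + 8*E (g(E) = (E**2 + 8*E) - 8 = -8 + E**2 + 8*E)
g(29)*a(y(6), 5) = (-8 + 29**2 + 8*29)*(5*0) = (-8 + 841 + 232)*0 = 1065*0 = 0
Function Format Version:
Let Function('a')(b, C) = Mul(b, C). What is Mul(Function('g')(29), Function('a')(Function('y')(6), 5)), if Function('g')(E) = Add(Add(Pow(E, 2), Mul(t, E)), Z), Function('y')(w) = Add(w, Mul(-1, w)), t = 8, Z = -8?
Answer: 0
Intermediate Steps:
Function('y')(w) = 0
Function('a')(b, C) = Mul(C, b)
Function('g')(E) = Add(-8, Pow(E, 2), Mul(8, E)) (Function('g')(E) = Add(Add(Pow(E, 2), Mul(8, E)), -8) = Add(-8, Pow(E, 2), Mul(8, E)))
Mul(Function('g')(29), Function('a')(Function('y')(6), 5)) = Mul(Add(-8, Pow(29, 2), Mul(8, 29)), Mul(5, 0)) = Mul(Add(-8, 841, 232), 0) = Mul(1065, 0) = 0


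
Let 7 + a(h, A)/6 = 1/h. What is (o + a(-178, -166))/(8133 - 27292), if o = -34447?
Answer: 3069524/1705151 ≈ 1.8001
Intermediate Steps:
a(h, A) = -42 + 6/h
(o + a(-178, -166))/(8133 - 27292) = (-34447 + (-42 + 6/(-178)))/(8133 - 27292) = (-34447 + (-42 + 6*(-1/178)))/(-19159) = (-34447 + (-42 - 3/89))*(-1/19159) = (-34447 - 3741/89)*(-1/19159) = -3069524/89*(-1/19159) = 3069524/1705151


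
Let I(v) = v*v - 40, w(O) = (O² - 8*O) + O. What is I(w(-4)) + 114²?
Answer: 14892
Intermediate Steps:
w(O) = O² - 7*O
I(v) = -40 + v² (I(v) = v² - 40 = -40 + v²)
I(w(-4)) + 114² = (-40 + (-4*(-7 - 4))²) + 114² = (-40 + (-4*(-11))²) + 12996 = (-40 + 44²) + 12996 = (-40 + 1936) + 12996 = 1896 + 12996 = 14892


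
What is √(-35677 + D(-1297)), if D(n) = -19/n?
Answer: 15*I*√266738426/1297 ≈ 188.88*I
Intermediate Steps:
√(-35677 + D(-1297)) = √(-35677 - 19/(-1297)) = √(-35677 - 19*(-1/1297)) = √(-35677 + 19/1297) = √(-46273050/1297) = 15*I*√266738426/1297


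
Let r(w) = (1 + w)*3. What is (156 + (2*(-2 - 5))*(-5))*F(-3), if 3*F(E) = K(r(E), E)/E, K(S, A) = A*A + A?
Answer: -452/3 ≈ -150.67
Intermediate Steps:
r(w) = 3 + 3*w
K(S, A) = A + A² (K(S, A) = A² + A = A + A²)
F(E) = ⅓ + E/3 (F(E) = ((E*(1 + E))/E)/3 = (1 + E)/3 = ⅓ + E/3)
(156 + (2*(-2 - 5))*(-5))*F(-3) = (156 + (2*(-2 - 5))*(-5))*(⅓ + (⅓)*(-3)) = (156 + (2*(-7))*(-5))*(⅓ - 1) = (156 - 14*(-5))*(-⅔) = (156 + 70)*(-⅔) = 226*(-⅔) = -452/3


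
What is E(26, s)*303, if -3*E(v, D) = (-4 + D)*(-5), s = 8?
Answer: 2020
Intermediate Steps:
E(v, D) = -20/3 + 5*D/3 (E(v, D) = -(-4 + D)*(-5)/3 = -(20 - 5*D)/3 = -20/3 + 5*D/3)
E(26, s)*303 = (-20/3 + (5/3)*8)*303 = (-20/3 + 40/3)*303 = (20/3)*303 = 2020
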